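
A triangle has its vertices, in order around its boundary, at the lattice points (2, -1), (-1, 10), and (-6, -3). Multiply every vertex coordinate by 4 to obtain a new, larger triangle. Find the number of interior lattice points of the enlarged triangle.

745

The shoelace formula gives twice the area as |(2·10 − (-1)·(-1)) + ((-1)·(-3) − (-6)·10) + ((-6)·(-1) − 2·(-3))| = 94, so the area is 47.
The number of boundary lattice points is Σ gcd(|Δx|,|Δy|) = gcd(3,11) + gcd(5,13) + gcd(8,2) = 1+1+2 = 4.
Scaling by 4 multiplies the area by 4² = 16 (so the new area is 752) and multiplies the boundary lattice-point count by 4, giving 16.
By Pick's theorem, the interior count of the dilated polygon is 752 − 16/2 + 1 = 745.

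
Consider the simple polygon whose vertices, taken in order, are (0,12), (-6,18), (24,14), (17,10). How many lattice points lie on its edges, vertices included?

Along each edge there are gcd(|Δx|,|Δy|)+1 lattice points, so counting each shared vertex once the boundary has gcd(6,6) + gcd(30,4) + gcd(7,4) + gcd(17,2) = 6+2+1+1 = 10.

10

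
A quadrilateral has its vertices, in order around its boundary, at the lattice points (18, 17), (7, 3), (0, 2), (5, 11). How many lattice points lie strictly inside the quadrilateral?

The shoelace formula gives twice the area as |[18·3 − 7·17] + [7·2 − 0·3] + [0·11 − 5·2] + [5·17 − 18·11]| = 174, so the area is 87.
The number of boundary lattice points is Σ gcd(|Δx|,|Δy|) = gcd(11,14) + gcd(7,1) + gcd(5,9) + gcd(13,6) = 1+1+1+1 = 4.
Pick's theorem gives I = A − B/2 + 1 = 87 − 4/2 + 1 = 86.

86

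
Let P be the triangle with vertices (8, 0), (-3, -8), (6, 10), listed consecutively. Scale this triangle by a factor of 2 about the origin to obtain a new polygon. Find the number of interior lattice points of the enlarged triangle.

241

By the shoelace formula, twice the signed area is |[8·(-8) − (-3)·0] + [(-3)·10 − 6·(-8)] + [6·0 − 8·10]| = 126, so the area is 63.
Summing gcd(|Δx|,|Δy|) over the edges gives the boundary count: gcd(11,8) + gcd(9,18) + gcd(2,10) = 1+9+2 = 12.
Scaling by 2 multiplies the area by 2² = 4 (so the new area is 252) and multiplies the boundary lattice-point count by 2, giving 24.
By Pick's theorem, the interior count of the dilated polygon is 252 − 24/2 + 1 = 241.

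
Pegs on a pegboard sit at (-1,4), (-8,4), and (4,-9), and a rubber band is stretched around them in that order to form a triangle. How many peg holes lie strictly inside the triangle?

42

The shoelace formula gives twice the area as |((-1)·4 − (-8)·4) + ((-8)·(-9) − 4·4) + (4·4 − (-1)·(-9))| = 91, so the area is 45.5.
Summing gcd(|Δx|,|Δy|) over the edges gives the boundary count: gcd(7,0) + gcd(12,13) + gcd(5,13) = 7+1+1 = 9.
By Pick's theorem A = I + B/2 − 1, so I = 45.5 − 9/2 + 1 = 42.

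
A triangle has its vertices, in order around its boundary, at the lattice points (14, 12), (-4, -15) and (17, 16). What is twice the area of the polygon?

9

Using the shoelace formula, 2A = |(14·(-15) − (-4)·12) + ((-4)·16 − 17·(-15)) + (17·12 − 14·16)| = 9, so the area is 9/2.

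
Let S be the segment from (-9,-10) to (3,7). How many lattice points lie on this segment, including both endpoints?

2

The number of lattice points on a segment between lattice points is gcd(|Δx|,|Δy|) + 1 = gcd(12,17) + 1 = 1 + 1 = 2.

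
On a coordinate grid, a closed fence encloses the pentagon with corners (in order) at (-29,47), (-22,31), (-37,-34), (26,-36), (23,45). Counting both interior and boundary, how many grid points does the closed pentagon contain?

4322

By the shoelace formula, twice the signed area is |((-29)·31 − (-22)·47) + ((-22)·(-34) − (-37)·31) + ((-37)·(-36) − 26·(-34)) + (26·45 − 23·(-36)) + (23·47 − (-29)·45)| = 8630, so the area is 4315.
Summing gcd(|Δx|,|Δy|) over the edges gives the boundary count: gcd(7,16) + gcd(15,65) + gcd(63,2) + gcd(3,81) + gcd(52,2) = 1+5+1+3+2 = 12.
Pick's theorem gives I = A − B/2 + 1 = 4315 − 12/2 + 1 = 4310, so the closed region contains I + B = 4310 + 12 = 4322 lattice points.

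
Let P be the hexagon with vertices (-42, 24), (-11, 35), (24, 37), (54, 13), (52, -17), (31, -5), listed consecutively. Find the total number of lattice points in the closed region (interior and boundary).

2474

The shoelace formula gives twice the area as |((-42)·35 − (-11)·24) + ((-11)·37 − 24·35) + (24·13 − 54·37) + (54·(-17) − 52·13) + (52·(-5) − 31·(-17)) + (31·24 − (-42)·(-5))| = 4932, so the area is 2466.
Along each edge there are gcd(|Δx|,|Δy|)+1 lattice points, so counting each shared vertex once the boundary has gcd(31,11) + gcd(35,2) + gcd(30,24) + gcd(2,30) + gcd(21,12) + gcd(73,29) = 1+1+6+2+3+1 = 14.
Pick's theorem gives I = A − B/2 + 1 = 2466 − 14/2 + 1 = 2460, so the closed region contains I + B = 2460 + 14 = 2474 lattice points.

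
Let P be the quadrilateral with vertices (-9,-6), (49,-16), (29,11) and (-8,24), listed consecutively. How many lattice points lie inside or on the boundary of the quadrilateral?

The shoelace formula gives twice the area as |((-9)·(-16) − 49·(-6)) + (49·11 − 29·(-16)) + (29·24 − (-8)·11) + ((-8)·(-6) − (-9)·24)| = 2489, so the area is 2489/2.
Summing gcd(|Δx|,|Δy|) over the edges gives the boundary count: gcd(58,10) + gcd(20,27) + gcd(37,13) + gcd(1,30) = 2+1+1+1 = 5.
Pick's theorem gives I = A − B/2 + 1 = 2489/2 − 5/2 + 1 = 1243, so the closed region contains I + B = 1243 + 5 = 1248 lattice points.

1248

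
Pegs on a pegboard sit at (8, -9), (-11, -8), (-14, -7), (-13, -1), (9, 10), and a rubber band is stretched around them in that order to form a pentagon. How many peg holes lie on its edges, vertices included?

The number of boundary lattice points is Σ gcd(|Δx|,|Δy|) = gcd(19,1) + gcd(3,1) + gcd(1,6) + gcd(22,11) + gcd(1,19) = 1+1+1+11+1 = 15.

15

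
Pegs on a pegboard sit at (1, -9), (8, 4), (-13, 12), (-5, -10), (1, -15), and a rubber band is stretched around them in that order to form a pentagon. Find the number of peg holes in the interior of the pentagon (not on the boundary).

248

Using the shoelace formula, 2A = |(1·4 − 8·(-9)) + (8·12 − (-13)·4) + ((-13)·(-10) − (-5)·12) + ((-5)·(-15) − 1·(-10)) + (1·(-9) − 1·(-15))| = 505, so the area is 252.5.
The number of boundary lattice points is Σ gcd(|Δx|,|Δy|) = gcd(7,13) + gcd(21,8) + gcd(8,22) + gcd(6,5) + gcd(0,6) = 1+1+2+1+6 = 11.
Pick's theorem gives I = A − B/2 + 1 = 252.5 − 11/2 + 1 = 248.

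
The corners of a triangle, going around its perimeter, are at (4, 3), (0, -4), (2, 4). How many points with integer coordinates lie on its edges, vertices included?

Along each edge there are gcd(|Δx|,|Δy|)+1 lattice points, so counting each shared vertex once the boundary has gcd(4,7) + gcd(2,8) + gcd(2,1) = 1+2+1 = 4.

4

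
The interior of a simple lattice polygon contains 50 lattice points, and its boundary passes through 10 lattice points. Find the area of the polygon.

By Pick's theorem, A = I + B/2 − 1 = 50 + 10/2 − 1 = 54.

54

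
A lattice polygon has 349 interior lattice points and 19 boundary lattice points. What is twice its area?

By Pick's theorem, A = I + B/2 − 1 = 349 + 19/2 − 1 = 715/2.
Hence 2A = 715.

715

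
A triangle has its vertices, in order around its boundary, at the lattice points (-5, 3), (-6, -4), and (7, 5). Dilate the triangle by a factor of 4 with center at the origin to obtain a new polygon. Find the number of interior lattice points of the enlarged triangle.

649

The shoelace formula gives twice the area as |[(-5)·(-4) − (-6)·3] + [(-6)·5 − 7·(-4)] + [7·3 − (-5)·5]| = 82, so the area is 41.
Along each edge there are gcd(|Δx|,|Δy|)+1 lattice points, so counting each shared vertex once the boundary has gcd(1,7) + gcd(13,9) + gcd(12,2) = 1+1+2 = 4.
Scaling by 4 multiplies the area by 4² = 16 (so the new area is 656) and multiplies the boundary lattice-point count by 4, giving 16.
By Pick's theorem, the interior count of the dilated polygon is 656 − 16/2 + 1 = 649.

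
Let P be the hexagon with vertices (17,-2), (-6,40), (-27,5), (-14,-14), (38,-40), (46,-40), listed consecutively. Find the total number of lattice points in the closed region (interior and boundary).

2106

Using the shoelace formula, 2A = |[17·40 − (-6)·(-2)] + [(-6)·5 − (-27)·40] + [(-27)·(-14) − (-14)·5] + [(-14)·(-40) − 38·(-14)] + [38·(-40) − 46·(-40)] + [46·(-2) − 17·(-40)]| = 4166, so the area is 2083.
Summing gcd(|Δx|,|Δy|) over the edges gives the boundary count: gcd(23,42) + gcd(21,35) + gcd(13,19) + gcd(52,26) + gcd(8,0) + gcd(29,38) = 1+7+1+26+8+1 = 44.
Pick's theorem gives I = A − B/2 + 1 = 2083 − 44/2 + 1 = 2062, so the closed region contains I + B = 2062 + 44 = 2106 lattice points.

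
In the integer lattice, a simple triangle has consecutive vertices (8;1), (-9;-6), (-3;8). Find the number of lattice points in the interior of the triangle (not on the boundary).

Using the shoelace formula, 2A = |[8·(-6) − (-9)·1] + [(-9)·8 − (-3)·(-6)] + [(-3)·1 − 8·8]| = 196, so the area is 98.
The number of boundary lattice points is Σ gcd(|Δx|,|Δy|) = gcd(17,7) + gcd(6,14) + gcd(11,7) = 1+2+1 = 4.
Pick's theorem gives I = A − B/2 + 1 = 98 − 4/2 + 1 = 97.

97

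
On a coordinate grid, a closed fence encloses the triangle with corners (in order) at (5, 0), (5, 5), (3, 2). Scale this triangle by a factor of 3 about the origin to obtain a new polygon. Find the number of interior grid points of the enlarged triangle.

34

By the shoelace formula, twice the signed area is |[5·5 − 5·0] + [5·2 − 3·5] + [3·0 − 5·2]| = 10, so the area is 5.
Along each edge there are gcd(|Δx|,|Δy|)+1 lattice points, so counting each shared vertex once the boundary has gcd(0,5) + gcd(2,3) + gcd(2,2) = 5+1+2 = 8.
Scaling by 3 multiplies the area by 3² = 9 (so the new area is 45) and multiplies the boundary lattice-point count by 3, giving 24.
By Pick's theorem, the interior count of the dilated polygon is 45 − 24/2 + 1 = 34.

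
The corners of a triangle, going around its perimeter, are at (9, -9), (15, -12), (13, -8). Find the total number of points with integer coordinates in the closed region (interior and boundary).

13

The shoelace formula gives twice the area as |[9·(-12) − 15·(-9)] + [15·(-8) − 13·(-12)] + [13·(-9) − 9·(-8)]| = 18, so the area is 9.
Summing gcd(|Δx|,|Δy|) over the edges gives the boundary count: gcd(6,3) + gcd(2,4) + gcd(4,1) = 3+2+1 = 6.
Pick's theorem gives I = A − B/2 + 1 = 9 − 6/2 + 1 = 7, so the closed region contains I + B = 7 + 6 = 13 lattice points.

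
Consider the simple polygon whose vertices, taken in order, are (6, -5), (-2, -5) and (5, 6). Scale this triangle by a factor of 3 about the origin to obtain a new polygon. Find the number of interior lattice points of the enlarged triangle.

By the shoelace formula, twice the signed area is |(6·(-5) − (-2)·(-5)) + ((-2)·6 − 5·(-5)) + (5·(-5) − 6·6)| = 88, so the area is 44.
Along each edge there are gcd(|Δx|,|Δy|)+1 lattice points, so counting each shared vertex once the boundary has gcd(8,0) + gcd(7,11) + gcd(1,11) = 8+1+1 = 10.
Scaling by 3 multiplies the area by 3² = 9 (so the new area is 396) and multiplies the boundary lattice-point count by 3, giving 30.
By Pick's theorem, the interior count of the dilated polygon is 396 − 30/2 + 1 = 382.

382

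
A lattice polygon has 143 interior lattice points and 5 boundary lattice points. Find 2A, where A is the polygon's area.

289

By Pick's theorem, A = I + B/2 − 1 = 143 + 5/2 − 1 = 289/2.
Hence 2A = 289.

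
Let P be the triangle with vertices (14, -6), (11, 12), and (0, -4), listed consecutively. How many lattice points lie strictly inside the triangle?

Using the shoelace formula, 2A = |[14·12 − 11·(-6)] + [11·(-4) − 0·12] + [0·(-6) − 14·(-4)]| = 246, so the area is 123.
Along each edge there are gcd(|Δx|,|Δy|)+1 lattice points, so counting each shared vertex once the boundary has gcd(3,18) + gcd(11,16) + gcd(14,2) = 3+1+2 = 6.
Pick's theorem gives I = A − B/2 + 1 = 123 − 6/2 + 1 = 121.

121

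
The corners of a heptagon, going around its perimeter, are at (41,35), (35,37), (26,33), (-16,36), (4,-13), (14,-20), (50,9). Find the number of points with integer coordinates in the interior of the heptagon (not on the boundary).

2307

Using the shoelace formula, 2A = |(41·37 − 35·35) + (35·33 − 26·37) + (26·36 − (-16)·33) + ((-16)·(-13) − 4·36) + (4·(-20) − 14·(-13)) + (14·9 − 50·(-20)) + (50·35 − 41·9)| = 4622, so the area is 2311.
The number of boundary lattice points is Σ gcd(|Δx|,|Δy|) = gcd(6,2) + gcd(9,4) + gcd(42,3) + gcd(20,49) + gcd(10,7) + gcd(36,29) + gcd(9,26) = 2+1+3+1+1+1+1 = 10.
By Pick's theorem A = I + B/2 − 1, so I = 2311 − 10/2 + 1 = 2307.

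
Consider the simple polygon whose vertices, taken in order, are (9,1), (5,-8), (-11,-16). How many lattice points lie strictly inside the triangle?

Using the shoelace formula, 2A = |[9·(-8) − 5·1] + [5·(-16) − (-11)·(-8)] + [(-11)·1 − 9·(-16)]| = 112, so the area is 56.
The number of boundary lattice points is Σ gcd(|Δx|,|Δy|) = gcd(4,9) + gcd(16,8) + gcd(20,17) = 1+8+1 = 10.
Pick's theorem gives I = A − B/2 + 1 = 56 − 10/2 + 1 = 52.

52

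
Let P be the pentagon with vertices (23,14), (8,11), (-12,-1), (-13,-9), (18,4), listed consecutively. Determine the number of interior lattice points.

Using the shoelace formula, 2A = |(23·11 − 8·14) + (8·(-1) − (-12)·11) + ((-12)·(-9) − (-13)·(-1)) + ((-13)·4 − 18·(-9)) + (18·14 − 23·4)| = 630, so the area is 315.
Summing gcd(|Δx|,|Δy|) over the edges gives the boundary count: gcd(15,3) + gcd(20,12) + gcd(1,8) + gcd(31,13) + gcd(5,10) = 3+4+1+1+5 = 14.
Pick's theorem gives I = A − B/2 + 1 = 315 − 14/2 + 1 = 309.

309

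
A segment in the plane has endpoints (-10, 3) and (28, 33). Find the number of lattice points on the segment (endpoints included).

The number of lattice points on a segment between lattice points is gcd(|Δx|,|Δy|) + 1 = gcd(38,30) + 1 = 2 + 1 = 3.

3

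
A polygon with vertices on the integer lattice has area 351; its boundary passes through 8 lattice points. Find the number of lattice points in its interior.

348

Pick's theorem A = I + B/2 − 1 rearranges to I = A − B/2 + 1 = 351 − 8/2 + 1 = 348.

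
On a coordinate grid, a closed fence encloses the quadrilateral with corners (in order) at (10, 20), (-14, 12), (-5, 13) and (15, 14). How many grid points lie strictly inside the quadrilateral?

82

By the shoelace formula, twice the signed area is |[10·12 − (-14)·20] + [(-14)·13 − (-5)·12] + [(-5)·14 − 15·13] + [15·20 − 10·14]| = 173, so the area is 86.5.
Summing gcd(|Δx|,|Δy|) over the edges gives the boundary count: gcd(24,8) + gcd(9,1) + gcd(20,1) + gcd(5,6) = 8+1+1+1 = 11.
Pick's theorem gives I = A − B/2 + 1 = 86.5 − 11/2 + 1 = 82.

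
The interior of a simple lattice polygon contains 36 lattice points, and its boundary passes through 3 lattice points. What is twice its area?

73

Pick's theorem states A = I + B/2 − 1, so A = 36 + 3/2 − 1 = 73/2.
Hence 2A = 73.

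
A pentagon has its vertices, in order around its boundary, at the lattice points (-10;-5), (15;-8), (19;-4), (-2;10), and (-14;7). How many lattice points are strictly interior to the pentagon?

339

Using the shoelace formula, 2A = |[(-10)·(-8) − 15·(-5)] + [15·(-4) − 19·(-8)] + [19·10 − (-2)·(-4)] + [(-2)·7 − (-14)·10] + [(-14)·(-5) − (-10)·7]| = 695, so the area is 347.5.
Summing gcd(|Δx|,|Δy|) over the edges gives the boundary count: gcd(25,3) + gcd(4,4) + gcd(21,14) + gcd(12,3) + gcd(4,12) = 1+4+7+3+4 = 19.
By Pick's theorem A = I + B/2 − 1, so I = 347.5 − 19/2 + 1 = 339.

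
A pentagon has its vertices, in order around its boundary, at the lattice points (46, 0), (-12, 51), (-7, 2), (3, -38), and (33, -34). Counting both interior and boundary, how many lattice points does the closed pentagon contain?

Using the shoelace formula, 2A = |(46·51 − (-12)·0) + ((-12)·2 − (-7)·51) + ((-7)·(-38) − 3·2) + (3·(-34) − 33·(-38)) + (33·0 − 46·(-34))| = 5655, so the area is 2827.5.
Along each edge there are gcd(|Δx|,|Δy|)+1 lattice points, so counting each shared vertex once the boundary has gcd(58,51) + gcd(5,49) + gcd(10,40) + gcd(30,4) + gcd(13,34) = 1+1+10+2+1 = 15.
Pick's theorem gives I = A − B/2 + 1 = 2827.5 − 15/2 + 1 = 2821, so the closed region contains I + B = 2821 + 15 = 2836 lattice points.

2836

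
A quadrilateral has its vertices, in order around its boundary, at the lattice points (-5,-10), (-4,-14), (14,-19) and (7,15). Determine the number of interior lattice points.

By the shoelace formula, twice the signed area is |[(-5)·(-14) − (-4)·(-10)] + [(-4)·(-19) − 14·(-14)] + [14·15 − 7·(-19)] + [7·(-10) − (-5)·15]| = 650, so the area is 325.
The number of boundary lattice points is Σ gcd(|Δx|,|Δy|) = gcd(1,4) + gcd(18,5) + gcd(7,34) + gcd(12,25) = 1+1+1+1 = 4.
By Pick's theorem A = I + B/2 − 1, so I = 325 − 4/2 + 1 = 324.

324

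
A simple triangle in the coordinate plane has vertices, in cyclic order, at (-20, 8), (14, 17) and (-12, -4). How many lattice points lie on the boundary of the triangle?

6

Summing gcd(|Δx|,|Δy|) over the edges gives the boundary count: gcd(34,9) + gcd(26,21) + gcd(8,12) = 1+1+4 = 6.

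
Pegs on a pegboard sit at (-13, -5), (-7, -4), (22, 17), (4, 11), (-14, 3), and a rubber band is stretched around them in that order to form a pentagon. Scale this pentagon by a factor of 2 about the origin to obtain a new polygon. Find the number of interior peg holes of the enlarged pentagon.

Using the shoelace formula, 2A = |((-13)·(-4) − (-7)·(-5)) + ((-7)·17 − 22·(-4)) + (22·11 − 4·17) + (4·3 − (-14)·11) + ((-14)·(-5) − (-13)·3)| = 435, so the area is 217.5.
The number of boundary lattice points is Σ gcd(|Δx|,|Δy|) = gcd(6,1) + gcd(29,21) + gcd(18,6) + gcd(18,8) + gcd(1,8) = 1+1+6+2+1 = 11.
Scaling by 2 multiplies the area by 2² = 4 (so the new area is 870) and multiplies the boundary lattice-point count by 2, giving 22.
By Pick's theorem, the interior count of the dilated polygon is 870 − 22/2 + 1 = 860.

860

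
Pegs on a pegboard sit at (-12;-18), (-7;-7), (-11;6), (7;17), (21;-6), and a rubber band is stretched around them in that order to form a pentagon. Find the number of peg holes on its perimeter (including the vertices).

Along each edge there are gcd(|Δx|,|Δy|)+1 lattice points, so counting each shared vertex once the boundary has gcd(5,11) + gcd(4,13) + gcd(18,11) + gcd(14,23) + gcd(33,12) = 1+1+1+1+3 = 7.

7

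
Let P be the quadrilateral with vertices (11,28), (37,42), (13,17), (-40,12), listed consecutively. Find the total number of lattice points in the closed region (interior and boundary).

457

By the shoelace formula, twice the signed area is |[11·42 − 37·28] + [37·17 − 13·42] + [13·12 − (-40)·17] + [(-40)·28 − 11·12]| = 907, so the area is 453.5.
The number of boundary lattice points is Σ gcd(|Δx|,|Δy|) = gcd(26,14) + gcd(24,25) + gcd(53,5) + gcd(51,16) = 2+1+1+1 = 5.
Pick's theorem gives I = A − B/2 + 1 = 453.5 − 5/2 + 1 = 452, so the closed region contains I + B = 452 + 5 = 457 lattice points.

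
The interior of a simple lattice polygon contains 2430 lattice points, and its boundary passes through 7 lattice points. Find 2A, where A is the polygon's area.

4865

By Pick's theorem, A = I + B/2 − 1 = 2430 + 7/2 − 1 = 4865/2.
Hence 2A = 4865.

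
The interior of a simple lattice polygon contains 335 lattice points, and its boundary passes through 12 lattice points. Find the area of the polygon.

340

By Pick's theorem, A = I + B/2 − 1 = 335 + 12/2 − 1 = 340.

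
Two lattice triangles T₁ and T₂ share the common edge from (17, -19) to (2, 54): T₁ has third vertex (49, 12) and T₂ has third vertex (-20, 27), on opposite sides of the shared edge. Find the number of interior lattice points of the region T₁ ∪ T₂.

The union is the simple quadrilateral with vertices (17, -19), (49, 12), (2, 54), (-20, 27) in order.
The shoelace formula gives twice the area as |(17·12 − 49·(-19)) + (49·54 − 2·12) + (2·27 − (-20)·54) + ((-20)·(-19) − 17·27)| = 4812, so the area is 2406.
The number of boundary lattice points is Σ gcd(|Δx|,|Δy|) = gcd(32,31) + gcd(47,42) + gcd(22,27) + gcd(37,46) = 1+1+1+1 = 4.
By Pick's theorem I = A − B/2 + 1 = 2406 − 4/2 + 1 = 2405.

2405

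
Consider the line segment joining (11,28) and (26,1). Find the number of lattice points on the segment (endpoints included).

The number of lattice points on a segment between lattice points is gcd(|Δx|,|Δy|) + 1 = gcd(15,27) + 1 = 3 + 1 = 4.

4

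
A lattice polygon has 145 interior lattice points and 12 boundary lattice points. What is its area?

150

By Pick's theorem, A = I + B/2 − 1 = 145 + 12/2 − 1 = 150.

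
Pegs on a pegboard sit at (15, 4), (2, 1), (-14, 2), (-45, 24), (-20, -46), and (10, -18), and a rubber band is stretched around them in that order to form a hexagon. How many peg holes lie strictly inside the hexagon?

1725

By the shoelace formula, twice the signed area is |[15·1 − 2·4] + [2·2 − (-14)·1] + [(-14)·24 − (-45)·2] + [(-45)·(-46) − (-20)·24] + [(-20)·(-18) − 10·(-46)] + [10·4 − 15·(-18)]| = 3459, so the area is 3459/2.
Summing gcd(|Δx|,|Δy|) over the edges gives the boundary count: gcd(13,3) + gcd(16,1) + gcd(31,22) + gcd(25,70) + gcd(30,28) + gcd(5,22) = 1+1+1+5+2+1 = 11.
Pick's theorem gives I = A − B/2 + 1 = 3459/2 − 11/2 + 1 = 1725.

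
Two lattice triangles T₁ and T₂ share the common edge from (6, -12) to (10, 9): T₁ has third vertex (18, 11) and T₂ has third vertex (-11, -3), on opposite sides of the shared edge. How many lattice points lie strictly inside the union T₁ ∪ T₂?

The union is the simple quadrilateral with vertices (6, -12), (18, 11), (10, 9), (-11, -3) in order.
Using the shoelace formula, 2A = |[6·11 − 18·(-12)] + [18·9 − 10·11] + [10·(-3) − (-11)·9] + [(-11)·(-12) − 6·(-3)]| = 553, so the area is 553/2.
Along each edge there are gcd(|Δx|,|Δy|)+1 lattice points, so counting each shared vertex once the boundary has gcd(12,23) + gcd(8,2) + gcd(21,12) + gcd(17,9) = 1+2+3+1 = 7.
By Pick's theorem I = A − B/2 + 1 = 553/2 − 7/2 + 1 = 274.

274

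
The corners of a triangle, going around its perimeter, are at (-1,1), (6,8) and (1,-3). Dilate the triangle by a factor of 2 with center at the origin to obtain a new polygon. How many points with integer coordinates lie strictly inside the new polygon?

75

The shoelace formula gives twice the area as |[(-1)·8 − 6·1] + [6·(-3) − 1·8] + [1·1 − (-1)·(-3)]| = 42, so the area is 21.
Summing gcd(|Δx|,|Δy|) over the edges gives the boundary count: gcd(7,7) + gcd(5,11) + gcd(2,4) = 7+1+2 = 10.
Scaling by 2 multiplies the area by 2² = 4 (so the new area is 84) and multiplies the boundary lattice-point count by 2, giving 20.
By Pick's theorem, the interior count of the dilated polygon is 84 − 20/2 + 1 = 75.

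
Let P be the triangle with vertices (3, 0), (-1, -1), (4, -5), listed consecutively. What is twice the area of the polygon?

Using the shoelace formula, 2A = |(3·(-1) − (-1)·0) + ((-1)·(-5) − 4·(-1)) + (4·0 − 3·(-5))| = 21, so the area is 10.5.

21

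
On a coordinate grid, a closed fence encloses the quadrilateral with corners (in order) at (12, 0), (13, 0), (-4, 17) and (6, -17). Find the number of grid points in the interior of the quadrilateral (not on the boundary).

186

By the shoelace formula, twice the signed area is |(12·0 − 13·0) + (13·17 − (-4)·0) + ((-4)·(-17) − 6·17) + (6·0 − 12·(-17))| = 391, so the area is 391/2.
The number of boundary lattice points is Σ gcd(|Δx|,|Δy|) = gcd(1,0) + gcd(17,17) + gcd(10,34) + gcd(6,17) = 1+17+2+1 = 21.
By Pick's theorem A = I + B/2 − 1, so I = 391/2 − 21/2 + 1 = 186.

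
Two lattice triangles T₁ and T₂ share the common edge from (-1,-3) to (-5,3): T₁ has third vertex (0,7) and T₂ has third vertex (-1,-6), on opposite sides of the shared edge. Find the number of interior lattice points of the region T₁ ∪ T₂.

27

The union is the simple quadrilateral with vertices (-1,-3), (0,7), (-5,3), (-1,-6) in order.
Using the shoelace formula, 2A = |((-1)·7 − 0·(-3)) + (0·3 − (-5)·7) + ((-5)·(-6) − (-1)·3) + ((-1)·(-3) − (-1)·(-6))| = 58, so the area is 29.
The number of boundary lattice points is Σ gcd(|Δx|,|Δy|) = gcd(1,10) + gcd(5,4) + gcd(4,9) + gcd(0,3) = 1+1+1+3 = 6.
By Pick's theorem I = A − B/2 + 1 = 29 − 6/2 + 1 = 27.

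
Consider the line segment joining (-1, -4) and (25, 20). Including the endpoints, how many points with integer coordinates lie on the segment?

The number of lattice points on a segment between lattice points is gcd(|Δx|,|Δy|) + 1 = gcd(26,24) + 1 = 2 + 1 = 3.

3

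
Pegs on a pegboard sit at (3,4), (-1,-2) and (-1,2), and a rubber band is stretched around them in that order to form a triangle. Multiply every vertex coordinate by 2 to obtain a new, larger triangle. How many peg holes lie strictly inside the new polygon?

25

By the shoelace formula, twice the signed area is |(3·(-2) − (-1)·4) + ((-1)·2 − (-1)·(-2)) + ((-1)·4 − 3·2)| = 16, so the area is 8.
The number of boundary lattice points is Σ gcd(|Δx|,|Δy|) = gcd(4,6) + gcd(0,4) + gcd(4,2) = 2+4+2 = 8.
Scaling by 2 multiplies the area by 2² = 4 (so the new area is 32) and multiplies the boundary lattice-point count by 2, giving 16.
By Pick's theorem, the interior count of the dilated polygon is 32 − 16/2 + 1 = 25.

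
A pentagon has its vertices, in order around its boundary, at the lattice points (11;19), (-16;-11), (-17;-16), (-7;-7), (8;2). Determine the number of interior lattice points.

Using the shoelace formula, 2A = |(11·(-11) − (-16)·19) + ((-16)·(-16) − (-17)·(-11)) + ((-17)·(-7) − (-7)·(-16)) + ((-7)·2 − 8·(-7)) + (8·19 − 11·2)| = 431, so the area is 431/2.
The number of boundary lattice points is Σ gcd(|Δx|,|Δy|) = gcd(27,30) + gcd(1,5) + gcd(10,9) + gcd(15,9) + gcd(3,17) = 3+1+1+3+1 = 9.
By Pick's theorem A = I + B/2 − 1, so I = 431/2 − 9/2 + 1 = 212.

212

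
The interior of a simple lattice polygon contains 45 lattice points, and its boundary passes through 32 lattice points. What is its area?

60

Pick's theorem states A = I + B/2 − 1, so A = 45 + 32/2 − 1 = 60.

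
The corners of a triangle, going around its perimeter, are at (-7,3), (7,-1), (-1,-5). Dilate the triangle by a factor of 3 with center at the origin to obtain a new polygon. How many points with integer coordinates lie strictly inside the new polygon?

385

By the shoelace formula, twice the signed area is |[(-7)·(-1) − 7·3] + [7·(-5) − (-1)·(-1)] + [(-1)·3 − (-7)·(-5)]| = 88, so the area is 44.
The number of boundary lattice points is Σ gcd(|Δx|,|Δy|) = gcd(14,4) + gcd(8,4) + gcd(6,8) = 2+4+2 = 8.
Scaling by 3 multiplies the area by 3² = 9 (so the new area is 396) and multiplies the boundary lattice-point count by 3, giving 24.
By Pick's theorem, the interior count of the dilated polygon is 396 − 24/2 + 1 = 385.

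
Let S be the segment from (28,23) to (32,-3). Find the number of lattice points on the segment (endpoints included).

The number of lattice points on a segment between lattice points is gcd(|Δx|,|Δy|) + 1 = gcd(4,26) + 1 = 2 + 1 = 3.

3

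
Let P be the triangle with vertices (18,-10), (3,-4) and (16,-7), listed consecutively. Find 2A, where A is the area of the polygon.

By the shoelace formula, twice the signed area is |[18·(-4) − 3·(-10)] + [3·(-7) − 16·(-4)] + [16·(-10) − 18·(-7)]| = 33, so the area is 16.5.

33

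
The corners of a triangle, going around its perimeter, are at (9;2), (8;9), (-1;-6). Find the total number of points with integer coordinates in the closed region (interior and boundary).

By the shoelace formula, twice the signed area is |[9·9 − 8·2] + [8·(-6) − (-1)·9] + [(-1)·2 − 9·(-6)]| = 78, so the area is 39.
Along each edge there are gcd(|Δx|,|Δy|)+1 lattice points, so counting each shared vertex once the boundary has gcd(1,7) + gcd(9,15) + gcd(10,8) = 1+3+2 = 6.
Pick's theorem gives I = A − B/2 + 1 = 39 − 6/2 + 1 = 37, so the closed region contains I + B = 37 + 6 = 43 lattice points.

43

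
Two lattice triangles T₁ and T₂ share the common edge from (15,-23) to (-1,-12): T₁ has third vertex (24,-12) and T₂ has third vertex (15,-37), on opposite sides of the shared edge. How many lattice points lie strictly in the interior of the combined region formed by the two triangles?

The union is the simple quadrilateral with vertices (15,-23), (24,-12), (-1,-12), (15,-37) in order.
By the shoelace formula, twice the signed area is |(15·(-12) − 24·(-23)) + (24·(-12) − (-1)·(-12)) + ((-1)·(-37) − 15·(-12)) + (15·(-23) − 15·(-37))| = 499, so the area is 499/2.
The number of boundary lattice points is Σ gcd(|Δx|,|Δy|) = gcd(9,11) + gcd(25,0) + gcd(16,25) + gcd(0,14) = 1+25+1+14 = 41.
By Pick's theorem I = A − B/2 + 1 = 499/2 − 41/2 + 1 = 230.

230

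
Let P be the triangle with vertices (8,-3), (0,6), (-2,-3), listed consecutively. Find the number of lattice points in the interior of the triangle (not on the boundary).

By the shoelace formula, twice the signed area is |(8·6 − 0·(-3)) + (0·(-3) − (-2)·6) + ((-2)·(-3) − 8·(-3))| = 90, so the area is 45.
Along each edge there are gcd(|Δx|,|Δy|)+1 lattice points, so counting each shared vertex once the boundary has gcd(8,9) + gcd(2,9) + gcd(10,0) = 1+1+10 = 12.
By Pick's theorem A = I + B/2 − 1, so I = 45 − 12/2 + 1 = 40.

40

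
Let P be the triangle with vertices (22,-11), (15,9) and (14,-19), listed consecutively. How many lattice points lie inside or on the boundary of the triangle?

Using the shoelace formula, 2A = |[22·9 − 15·(-11)] + [15·(-19) − 14·9] + [14·(-11) − 22·(-19)]| = 216, so the area is 108.
Summing gcd(|Δx|,|Δy|) over the edges gives the boundary count: gcd(7,20) + gcd(1,28) + gcd(8,8) = 1+1+8 = 10.
Pick's theorem gives I = A − B/2 + 1 = 108 − 10/2 + 1 = 104, so the closed region contains I + B = 104 + 10 = 114 lattice points.

114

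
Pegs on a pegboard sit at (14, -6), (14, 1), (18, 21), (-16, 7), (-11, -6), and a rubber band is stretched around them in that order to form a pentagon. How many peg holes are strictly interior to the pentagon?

561

By the shoelace formula, twice the signed area is |[14·1 − 14·(-6)] + [14·21 − 18·1] + [18·7 − (-16)·21] + [(-16)·(-6) − (-11)·7] + [(-11)·(-6) − 14·(-6)]| = 1159, so the area is 1159/2.
Along each edge there are gcd(|Δx|,|Δy|)+1 lattice points, so counting each shared vertex once the boundary has gcd(0,7) + gcd(4,20) + gcd(34,14) + gcd(5,13) + gcd(25,0) = 7+4+2+1+25 = 39.
By Pick's theorem A = I + B/2 − 1, so I = 1159/2 − 39/2 + 1 = 561.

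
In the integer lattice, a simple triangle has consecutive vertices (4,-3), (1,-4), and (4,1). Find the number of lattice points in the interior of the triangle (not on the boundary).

4

The shoelace formula gives twice the area as |(4·(-4) − 1·(-3)) + (1·1 − 4·(-4)) + (4·(-3) − 4·1)| = 12, so the area is 6.
Along each edge there are gcd(|Δx|,|Δy|)+1 lattice points, so counting each shared vertex once the boundary has gcd(3,1) + gcd(3,5) + gcd(0,4) = 1+1+4 = 6.
Pick's theorem gives I = A − B/2 + 1 = 6 − 6/2 + 1 = 4.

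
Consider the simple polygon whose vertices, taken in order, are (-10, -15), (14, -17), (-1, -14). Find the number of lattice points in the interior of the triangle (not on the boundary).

By the shoelace formula, twice the signed area is |((-10)·(-17) − 14·(-15)) + (14·(-14) − (-1)·(-17)) + ((-1)·(-15) − (-10)·(-14))| = 42, so the area is 21.
The number of boundary lattice points is Σ gcd(|Δx|,|Δy|) = gcd(24,2) + gcd(15,3) + gcd(9,1) = 2+3+1 = 6.
By Pick's theorem A = I + B/2 − 1, so I = 21 − 6/2 + 1 = 19.

19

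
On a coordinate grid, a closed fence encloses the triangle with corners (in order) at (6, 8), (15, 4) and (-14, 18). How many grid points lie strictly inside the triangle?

0

By the shoelace formula, twice the signed area is |[6·4 − 15·8] + [15·18 − (-14)·4] + [(-14)·8 − 6·18]| = 10, so the area is 5.
The number of boundary lattice points is Σ gcd(|Δx|,|Δy|) = gcd(9,4) + gcd(29,14) + gcd(20,10) = 1+1+10 = 12.
Pick's theorem gives I = A − B/2 + 1 = 5 − 12/2 + 1 = 0.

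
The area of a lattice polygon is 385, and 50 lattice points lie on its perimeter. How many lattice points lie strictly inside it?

361

From Pick's theorem, I = A − B/2 + 1 = 385 − 50/2 + 1 = 361.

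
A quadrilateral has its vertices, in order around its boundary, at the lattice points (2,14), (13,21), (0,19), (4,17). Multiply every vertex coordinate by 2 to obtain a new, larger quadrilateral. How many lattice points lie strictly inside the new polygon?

The shoelace formula gives twice the area as |(2·21 − 13·14) + (13·19 − 0·21) + (0·17 − 4·19) + (4·14 − 2·17)| = 53, so the area is 26.5.
Summing gcd(|Δx|,|Δy|) over the edges gives the boundary count: gcd(11,7) + gcd(13,2) + gcd(4,2) + gcd(2,3) = 1+1+2+1 = 5.
Scaling by 2 multiplies the area by 2² = 4 (so the new area is 106) and multiplies the boundary lattice-point count by 2, giving 10.
By Pick's theorem, the interior count of the dilated polygon is 106 − 10/2 + 1 = 102.

102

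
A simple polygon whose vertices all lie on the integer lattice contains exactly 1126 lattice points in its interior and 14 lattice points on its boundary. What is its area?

1132

Pick's theorem states A = I + B/2 − 1, so A = 1126 + 14/2 − 1 = 1132.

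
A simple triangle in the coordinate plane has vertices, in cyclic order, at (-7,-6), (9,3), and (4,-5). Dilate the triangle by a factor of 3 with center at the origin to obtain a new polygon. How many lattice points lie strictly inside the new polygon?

370

By the shoelace formula, twice the signed area is |((-7)·3 − 9·(-6)) + (9·(-5) − 4·3) + (4·(-6) − (-7)·(-5))| = 83, so the area is 41.5.
Along each edge there are gcd(|Δx|,|Δy|)+1 lattice points, so counting each shared vertex once the boundary has gcd(16,9) + gcd(5,8) + gcd(11,1) = 1+1+1 = 3.
Scaling by 3 multiplies the area by 3² = 9 (so the new area is 373.5) and multiplies the boundary lattice-point count by 3, giving 9.
By Pick's theorem, the interior count of the dilated polygon is 373.5 − 9/2 + 1 = 370.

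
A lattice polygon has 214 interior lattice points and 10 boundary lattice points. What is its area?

218

By Pick's theorem, A = I + B/2 − 1 = 214 + 10/2 − 1 = 218.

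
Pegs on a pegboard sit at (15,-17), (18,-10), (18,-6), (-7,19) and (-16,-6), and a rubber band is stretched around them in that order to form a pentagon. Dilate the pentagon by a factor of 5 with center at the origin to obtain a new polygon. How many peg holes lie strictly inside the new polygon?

15371

The shoelace formula gives twice the area as |[15·(-10) − 18·(-17)] + [18·(-6) − 18·(-10)] + [18·19 − (-7)·(-6)] + [(-7)·(-6) − (-16)·19] + [(-16)·(-17) − 15·(-6)]| = 1236, so the area is 618.
Along each edge there are gcd(|Δx|,|Δy|)+1 lattice points, so counting each shared vertex once the boundary has gcd(3,7) + gcd(0,4) + gcd(25,25) + gcd(9,25) + gcd(31,11) = 1+4+25+1+1 = 32.
Scaling by 5 multiplies the area by 5² = 25 (so the new area is 15450) and multiplies the boundary lattice-point count by 5, giving 160.
By Pick's theorem, the interior count of the dilated polygon is 15450 − 160/2 + 1 = 15371.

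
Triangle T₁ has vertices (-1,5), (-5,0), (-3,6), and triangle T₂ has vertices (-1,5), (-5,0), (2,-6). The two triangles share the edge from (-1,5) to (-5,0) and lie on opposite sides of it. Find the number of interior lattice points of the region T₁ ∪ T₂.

35

The union is the simple quadrilateral with vertices (-1,5), (-3,6), (-5,0), (2,-6) in order.
Using the shoelace formula, 2A = |((-1)·6 − (-3)·5) + ((-3)·0 − (-5)·6) + ((-5)·(-6) − 2·0) + (2·5 − (-1)·(-6))| = 73, so the area is 73/2.
Summing gcd(|Δx|,|Δy|) over the edges gives the boundary count: gcd(2,1) + gcd(2,6) + gcd(7,6) + gcd(3,11) = 1+2+1+1 = 5.
By Pick's theorem I = A − B/2 + 1 = 73/2 − 5/2 + 1 = 35.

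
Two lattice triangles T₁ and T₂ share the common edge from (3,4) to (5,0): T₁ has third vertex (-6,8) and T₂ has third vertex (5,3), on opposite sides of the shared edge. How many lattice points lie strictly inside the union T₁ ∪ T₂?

15

The union is the simple quadrilateral with vertices (3,4), (-6,8), (5,0), (5,3) in order.
By the shoelace formula, twice the signed area is |[3·8 − (-6)·4] + [(-6)·0 − 5·8] + [5·3 − 5·0] + [5·4 − 3·3]| = 34, so the area is 17.
Summing gcd(|Δx|,|Δy|) over the edges gives the boundary count: gcd(9,4) + gcd(11,8) + gcd(0,3) + gcd(2,1) = 1+1+3+1 = 6.
By Pick's theorem I = A − B/2 + 1 = 17 − 6/2 + 1 = 15.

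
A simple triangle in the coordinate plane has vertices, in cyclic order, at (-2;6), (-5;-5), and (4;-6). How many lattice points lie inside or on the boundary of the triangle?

56

The shoelace formula gives twice the area as |[(-2)·(-5) − (-5)·6] + [(-5)·(-6) − 4·(-5)] + [4·6 − (-2)·(-6)]| = 102, so the area is 51.
The number of boundary lattice points is Σ gcd(|Δx|,|Δy|) = gcd(3,11) + gcd(9,1) + gcd(6,12) = 1+1+6 = 8.
Pick's theorem gives I = A − B/2 + 1 = 51 − 8/2 + 1 = 48, so the closed region contains I + B = 48 + 8 = 56 lattice points.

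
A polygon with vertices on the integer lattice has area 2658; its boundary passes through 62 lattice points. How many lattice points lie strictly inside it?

Pick's theorem A = I + B/2 − 1 rearranges to I = A − B/2 + 1 = 2658 − 62/2 + 1 = 2628.

2628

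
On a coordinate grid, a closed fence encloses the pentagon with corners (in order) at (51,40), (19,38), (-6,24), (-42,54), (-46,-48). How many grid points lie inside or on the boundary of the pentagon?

Using the shoelace formula, 2A = |(51·38 − 19·40) + (19·24 − (-6)·38) + ((-6)·54 − (-42)·24) + ((-42)·(-48) − (-46)·54) + ((-46)·40 − 51·(-48))| = 7654, so the area is 3827.
Along each edge there are gcd(|Δx|,|Δy|)+1 lattice points, so counting each shared vertex once the boundary has gcd(32,2) + gcd(25,14) + gcd(36,30) + gcd(4,102) + gcd(97,88) = 2+1+6+2+1 = 12.
Pick's theorem gives I = A − B/2 + 1 = 3827 − 12/2 + 1 = 3822, so the closed region contains I + B = 3822 + 12 = 3834 lattice points.

3834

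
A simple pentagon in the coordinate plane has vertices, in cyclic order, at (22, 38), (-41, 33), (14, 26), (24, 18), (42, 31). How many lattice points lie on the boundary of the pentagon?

6

Along each edge there are gcd(|Δx|,|Δy|)+1 lattice points, so counting each shared vertex once the boundary has gcd(63,5) + gcd(55,7) + gcd(10,8) + gcd(18,13) + gcd(20,7) = 1+1+2+1+1 = 6.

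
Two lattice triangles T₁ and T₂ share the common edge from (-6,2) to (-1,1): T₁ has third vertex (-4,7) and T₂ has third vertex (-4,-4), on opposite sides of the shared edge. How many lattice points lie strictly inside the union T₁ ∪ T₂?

25

The union is the simple quadrilateral with vertices (-6,2), (-4,7), (-1,1), (-4,-4) in order.
Using the shoelace formula, 2A = |[(-6)·7 − (-4)·2] + [(-4)·1 − (-1)·7] + [(-1)·(-4) − (-4)·1] + [(-4)·2 − (-6)·(-4)]| = 55, so the area is 27.5.
Along each edge there are gcd(|Δx|,|Δy|)+1 lattice points, so counting each shared vertex once the boundary has gcd(2,5) + gcd(3,6) + gcd(3,5) + gcd(2,6) = 1+3+1+2 = 7.
By Pick's theorem I = A − B/2 + 1 = 27.5 − 7/2 + 1 = 25.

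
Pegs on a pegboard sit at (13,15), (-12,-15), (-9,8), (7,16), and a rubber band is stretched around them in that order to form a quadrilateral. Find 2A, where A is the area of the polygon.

By the shoelace formula, twice the signed area is |(13·(-15) − (-12)·15) + ((-12)·8 − (-9)·(-15)) + ((-9)·16 − 7·8) + (7·15 − 13·16)| = 549, so the area is 549/2.

549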